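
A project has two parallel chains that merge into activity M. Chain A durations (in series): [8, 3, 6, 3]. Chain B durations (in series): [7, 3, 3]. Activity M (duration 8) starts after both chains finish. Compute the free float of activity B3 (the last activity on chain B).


ES(B3) = sum of predecessors on chain B = 10
EF(B3) = ES + duration = 10 + 3 = 13
Successor of B3 is M. ES(M) = max(sum(A), sum(B)) = max(20, 13) = 20
Free float = ES(successor) - EF(current) = 20 - 13 = 7

7


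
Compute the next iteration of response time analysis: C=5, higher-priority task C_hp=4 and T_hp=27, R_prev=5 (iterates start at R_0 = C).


R_next = C + ceil(R_prev / T_hp) * C_hp
ceil(5 / 27) = ceil(0.1852) = 1
Interference = 1 * 4 = 4
R_next = 5 + 4 = 9

9


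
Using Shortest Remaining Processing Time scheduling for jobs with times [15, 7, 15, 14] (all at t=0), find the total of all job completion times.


Since all jobs arrive at t=0, SRPT equals SPT ordering.
SPT order: [7, 14, 15, 15]
Completion times:
  Job 1: p=7, C=7
  Job 2: p=14, C=21
  Job 3: p=15, C=36
  Job 4: p=15, C=51
Total completion time = 7 + 21 + 36 + 51 = 115

115


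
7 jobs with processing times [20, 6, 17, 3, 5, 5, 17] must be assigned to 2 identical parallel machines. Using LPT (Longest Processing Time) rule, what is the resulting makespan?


Sort jobs in decreasing order (LPT): [20, 17, 17, 6, 5, 5, 3]
Assign each job to the least loaded machine:
  Machine 1: jobs [20, 6, 5, 5], load = 36
  Machine 2: jobs [17, 17, 3], load = 37
Makespan = max load = 37

37


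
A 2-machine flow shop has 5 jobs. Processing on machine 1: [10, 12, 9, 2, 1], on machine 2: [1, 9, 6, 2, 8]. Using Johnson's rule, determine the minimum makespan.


Apply Johnson's rule:
  Group 1 (a <= b): [(5, 1, 8), (4, 2, 2)]
  Group 2 (a > b): [(2, 12, 9), (3, 9, 6), (1, 10, 1)]
Optimal job order: [5, 4, 2, 3, 1]
Schedule:
  Job 5: M1 done at 1, M2 done at 9
  Job 4: M1 done at 3, M2 done at 11
  Job 2: M1 done at 15, M2 done at 24
  Job 3: M1 done at 24, M2 done at 30
  Job 1: M1 done at 34, M2 done at 35
Makespan = 35

35


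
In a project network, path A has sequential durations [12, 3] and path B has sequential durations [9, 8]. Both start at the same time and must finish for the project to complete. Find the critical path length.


Path A total = 12 + 3 = 15
Path B total = 9 + 8 = 17
Critical path = longest path = max(15, 17) = 17

17


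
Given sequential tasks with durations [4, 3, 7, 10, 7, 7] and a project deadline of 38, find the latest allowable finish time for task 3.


LF(activity 3) = deadline - sum of successor durations
Successors: activities 4 through 6 with durations [10, 7, 7]
Sum of successor durations = 24
LF = 38 - 24 = 14

14


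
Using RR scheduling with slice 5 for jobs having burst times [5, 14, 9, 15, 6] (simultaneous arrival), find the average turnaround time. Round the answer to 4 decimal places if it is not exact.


Time quantum = 5
Execution trace:
  J1 runs 5 units, time = 5
  J2 runs 5 units, time = 10
  J3 runs 5 units, time = 15
  J4 runs 5 units, time = 20
  J5 runs 5 units, time = 25
  J2 runs 5 units, time = 30
  J3 runs 4 units, time = 34
  J4 runs 5 units, time = 39
  J5 runs 1 units, time = 40
  J2 runs 4 units, time = 44
  J4 runs 5 units, time = 49
Finish times: [5, 44, 34, 49, 40]
Average turnaround = 172/5 = 34.4

34.4


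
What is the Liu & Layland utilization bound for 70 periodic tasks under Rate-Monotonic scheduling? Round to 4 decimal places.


Compute 2^(1/70) = 1.0099512906
Subtract 1: 1.0099512906 - 1 = 0.0099512906
Multiply by n: 70 * 0.0099512906 = 0.6965903420
Round to 4 dp: 0.6966

0.6966


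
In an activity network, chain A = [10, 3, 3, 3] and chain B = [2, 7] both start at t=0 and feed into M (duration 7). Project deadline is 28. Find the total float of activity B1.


Forward pass: ES(B1) = sum of predecessors on chain B = 0
EF = ES + duration = 0 + 2 = 2
Backward pass: LF(M) = deadline = 28; LS(M) = 28 - 7 = 21
LF(B1) = LS(M) - sum(successors on chain B) = 21 - 7 = 14
LS = LF - duration = 14 - 2 = 12
Total float = LS - ES = 12 - 0 = 12

12


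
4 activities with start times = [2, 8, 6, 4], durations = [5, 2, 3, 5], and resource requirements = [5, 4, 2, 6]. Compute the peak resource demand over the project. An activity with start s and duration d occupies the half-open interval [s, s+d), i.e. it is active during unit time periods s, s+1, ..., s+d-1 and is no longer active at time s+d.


Each activity i is active on [start_i, start_i + duration_i).
Compute total resource usage per time slot:
  t=0: active resources = [], total = 0
  t=1: active resources = [], total = 0
  t=2: active resources = [5], total = 5
  t=3: active resources = [5], total = 5
  t=4: active resources = [5, 6], total = 11
  t=5: active resources = [5, 6], total = 11
  t=6: active resources = [5, 2, 6], total = 13
  t=7: active resources = [2, 6], total = 8
  t=8: active resources = [4, 2, 6], total = 12
  t=9: active resources = [4], total = 4
Peak resource demand = 13

13


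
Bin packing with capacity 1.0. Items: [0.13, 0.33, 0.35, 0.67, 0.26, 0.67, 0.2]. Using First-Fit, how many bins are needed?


Place items sequentially using First-Fit:
  Item 0.13 -> new Bin 1
  Item 0.33 -> Bin 1 (now 0.46)
  Item 0.35 -> Bin 1 (now 0.81)
  Item 0.67 -> new Bin 2
  Item 0.26 -> Bin 2 (now 0.93)
  Item 0.67 -> new Bin 3
  Item 0.2 -> Bin 3 (now 0.87)
Total bins used = 3

3


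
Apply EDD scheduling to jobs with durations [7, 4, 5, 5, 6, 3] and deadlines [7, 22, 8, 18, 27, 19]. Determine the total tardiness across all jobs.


Sort by due date (EDD order): [(7, 7), (5, 8), (5, 18), (3, 19), (4, 22), (6, 27)]
Compute completion times and tardiness:
  Job 1: p=7, d=7, C=7, tardiness=max(0,7-7)=0
  Job 2: p=5, d=8, C=12, tardiness=max(0,12-8)=4
  Job 3: p=5, d=18, C=17, tardiness=max(0,17-18)=0
  Job 4: p=3, d=19, C=20, tardiness=max(0,20-19)=1
  Job 5: p=4, d=22, C=24, tardiness=max(0,24-22)=2
  Job 6: p=6, d=27, C=30, tardiness=max(0,30-27)=3
Total tardiness = 10

10


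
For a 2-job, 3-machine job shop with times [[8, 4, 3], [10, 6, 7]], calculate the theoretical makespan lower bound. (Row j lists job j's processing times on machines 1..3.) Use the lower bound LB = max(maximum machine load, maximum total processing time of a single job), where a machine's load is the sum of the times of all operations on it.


Machine loads:
  Machine 1: 8 + 10 = 18
  Machine 2: 4 + 6 = 10
  Machine 3: 3 + 7 = 10
Max machine load = 18
Job totals:
  Job 1: 15
  Job 2: 23
Max job total = 23
Lower bound = max(18, 23) = 23

23


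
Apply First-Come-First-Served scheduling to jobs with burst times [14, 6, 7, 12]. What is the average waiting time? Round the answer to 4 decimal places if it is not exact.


FCFS order (as given): [14, 6, 7, 12]
Waiting times:
  Job 1: wait = 0
  Job 2: wait = 14
  Job 3: wait = 20
  Job 4: wait = 27
Sum of waiting times = 61
Average waiting time = 61/4 = 15.25

15.25


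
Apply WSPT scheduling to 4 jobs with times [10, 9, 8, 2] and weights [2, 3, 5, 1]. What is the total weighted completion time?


Compute p/w ratios and sort ascending (WSPT): [(8, 5), (2, 1), (9, 3), (10, 2)]
Compute weighted completion times:
  Job (p=8,w=5): C=8, w*C=5*8=40
  Job (p=2,w=1): C=10, w*C=1*10=10
  Job (p=9,w=3): C=19, w*C=3*19=57
  Job (p=10,w=2): C=29, w*C=2*29=58
Total weighted completion time = 165

165


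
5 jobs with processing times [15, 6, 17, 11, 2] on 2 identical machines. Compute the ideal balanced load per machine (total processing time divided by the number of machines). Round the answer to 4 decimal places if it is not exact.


Total processing time = 15 + 6 + 17 + 11 + 2 = 51
Number of machines = 2
Ideal balanced load = 51 / 2 = 25.5

25.5


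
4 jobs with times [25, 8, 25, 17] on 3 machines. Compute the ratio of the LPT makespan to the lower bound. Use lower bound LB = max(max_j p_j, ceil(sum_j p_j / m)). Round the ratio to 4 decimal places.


LPT order: [25, 25, 17, 8]
Machine loads after assignment: [25, 25, 25]
LPT makespan = 25
Lower bound = max(max_job, ceil(total/3)) = max(25, 25) = 25
Ratio = 25 / 25 = 1.0

1.0


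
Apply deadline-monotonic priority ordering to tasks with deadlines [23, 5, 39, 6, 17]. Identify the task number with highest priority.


Sort tasks by relative deadline (ascending):
  Task 2: deadline = 5
  Task 4: deadline = 6
  Task 5: deadline = 17
  Task 1: deadline = 23
  Task 3: deadline = 39
Priority order (highest first): [2, 4, 5, 1, 3]
Highest priority task = 2

2


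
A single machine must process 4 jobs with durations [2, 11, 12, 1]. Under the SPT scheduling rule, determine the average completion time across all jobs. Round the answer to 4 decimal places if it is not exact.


Sort jobs by processing time (SPT order): [1, 2, 11, 12]
Compute completion times sequentially:
  Job 1: processing = 1, completes at 1
  Job 2: processing = 2, completes at 3
  Job 3: processing = 11, completes at 14
  Job 4: processing = 12, completes at 26
Sum of completion times = 44
Average completion time = 44/4 = 11.0

11.0


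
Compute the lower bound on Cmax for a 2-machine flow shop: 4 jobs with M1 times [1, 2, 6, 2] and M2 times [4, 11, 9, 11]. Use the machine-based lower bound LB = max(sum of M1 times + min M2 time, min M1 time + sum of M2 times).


LB1 = sum(M1 times) + min(M2 times) = 11 + 4 = 15
LB2 = min(M1 times) + sum(M2 times) = 1 + 35 = 36
Lower bound = max(LB1, LB2) = max(15, 36) = 36

36


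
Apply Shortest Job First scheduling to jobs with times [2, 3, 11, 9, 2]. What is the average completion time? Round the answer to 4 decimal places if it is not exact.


SJF order (ascending): [2, 2, 3, 9, 11]
Completion times:
  Job 1: burst=2, C=2
  Job 2: burst=2, C=4
  Job 3: burst=3, C=7
  Job 4: burst=9, C=16
  Job 5: burst=11, C=27
Average completion = 56/5 = 11.2

11.2


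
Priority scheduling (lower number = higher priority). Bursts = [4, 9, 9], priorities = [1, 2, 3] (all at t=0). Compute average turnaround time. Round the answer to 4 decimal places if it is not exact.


Sort by priority (ascending = highest first):
Order: [(1, 4), (2, 9), (3, 9)]
Completion times:
  Priority 1, burst=4, C=4
  Priority 2, burst=9, C=13
  Priority 3, burst=9, C=22
Average turnaround = 39/3 = 13.0

13.0


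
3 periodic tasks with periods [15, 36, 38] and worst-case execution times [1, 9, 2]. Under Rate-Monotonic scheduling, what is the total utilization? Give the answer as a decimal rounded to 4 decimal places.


Compute individual utilizations (exact fractions):
  Task 1: C/T = 1/15 (approx. 0.0667)
  Task 2: C/T = 9/36 = 1/4 (approx. 0.25)
  Task 3: C/T = 2/38 = 1/19 (approx. 0.0526)
Total utilization U = 1/15 + 1/4 + 1/19 = 421/1140
Rounded to 4 decimal places: U = 0.3693
RM (Liu & Layland) bound for 3 tasks = 0.779763; compare with U = 421/1140 (approx. 0.369298)
U <= bound, so schedulable by RM sufficient condition.

0.3693


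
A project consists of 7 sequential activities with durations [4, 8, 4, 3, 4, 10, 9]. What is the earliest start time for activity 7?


Activity 7 starts after activities 1 through 6 complete.
Predecessor durations: [4, 8, 4, 3, 4, 10]
ES = 4 + 8 + 4 + 3 + 4 + 10 = 33

33


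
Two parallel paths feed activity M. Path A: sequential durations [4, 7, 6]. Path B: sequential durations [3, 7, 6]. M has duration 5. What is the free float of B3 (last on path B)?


ES(B3) = sum of predecessors on chain B = 10
EF(B3) = ES + duration = 10 + 6 = 16
Successor of B3 is M. ES(M) = max(sum(A), sum(B)) = max(17, 16) = 17
Free float = ES(successor) - EF(current) = 17 - 16 = 1

1


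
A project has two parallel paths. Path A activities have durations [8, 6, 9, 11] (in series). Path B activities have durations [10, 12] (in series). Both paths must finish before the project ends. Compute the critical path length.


Path A total = 8 + 6 + 9 + 11 = 34
Path B total = 10 + 12 = 22
Critical path = longest path = max(34, 22) = 34

34


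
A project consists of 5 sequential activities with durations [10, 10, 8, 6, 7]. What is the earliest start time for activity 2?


Activity 2 starts after activities 1 through 1 complete.
Predecessor durations: [10]
ES = 10 = 10

10


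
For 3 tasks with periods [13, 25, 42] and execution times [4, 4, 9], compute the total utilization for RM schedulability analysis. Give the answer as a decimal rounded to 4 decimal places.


Compute individual utilizations (exact fractions):
  Task 1: C/T = 4/13 (approx. 0.3077)
  Task 2: C/T = 4/25 (approx. 0.16)
  Task 3: C/T = 9/42 = 3/14 (approx. 0.2143)
Total utilization U = 4/13 + 4/25 + 3/14 = 3103/4550
Rounded to 4 decimal places: U = 0.6820
RM (Liu & Layland) bound for 3 tasks = 0.779763; compare with U = 3103/4550 (approx. 0.681978)
U <= bound, so schedulable by RM sufficient condition.

0.6820


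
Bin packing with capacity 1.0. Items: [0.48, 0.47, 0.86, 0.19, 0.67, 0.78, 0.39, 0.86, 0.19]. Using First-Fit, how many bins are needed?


Place items sequentially using First-Fit:
  Item 0.48 -> new Bin 1
  Item 0.47 -> Bin 1 (now 0.95)
  Item 0.86 -> new Bin 2
  Item 0.19 -> new Bin 3
  Item 0.67 -> Bin 3 (now 0.86)
  Item 0.78 -> new Bin 4
  Item 0.39 -> new Bin 5
  Item 0.86 -> new Bin 6
  Item 0.19 -> Bin 4 (now 0.97)
Total bins used = 6

6


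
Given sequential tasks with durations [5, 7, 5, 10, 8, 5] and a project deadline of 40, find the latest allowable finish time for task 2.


LF(activity 2) = deadline - sum of successor durations
Successors: activities 3 through 6 with durations [5, 10, 8, 5]
Sum of successor durations = 28
LF = 40 - 28 = 12

12


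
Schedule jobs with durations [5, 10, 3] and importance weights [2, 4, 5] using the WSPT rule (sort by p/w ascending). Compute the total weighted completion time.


Compute p/w ratios and sort ascending (WSPT): [(3, 5), (5, 2), (10, 4)]
Compute weighted completion times:
  Job (p=3,w=5): C=3, w*C=5*3=15
  Job (p=5,w=2): C=8, w*C=2*8=16
  Job (p=10,w=4): C=18, w*C=4*18=72
Total weighted completion time = 103

103


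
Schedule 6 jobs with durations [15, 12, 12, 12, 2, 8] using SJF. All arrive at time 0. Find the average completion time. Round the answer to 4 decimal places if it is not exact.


SJF order (ascending): [2, 8, 12, 12, 12, 15]
Completion times:
  Job 1: burst=2, C=2
  Job 2: burst=8, C=10
  Job 3: burst=12, C=22
  Job 4: burst=12, C=34
  Job 5: burst=12, C=46
  Job 6: burst=15, C=61
Average completion = 175/6 = 29.1667

29.1667


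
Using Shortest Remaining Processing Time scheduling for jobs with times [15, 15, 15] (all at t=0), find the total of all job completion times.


Since all jobs arrive at t=0, SRPT equals SPT ordering.
SPT order: [15, 15, 15]
Completion times:
  Job 1: p=15, C=15
  Job 2: p=15, C=30
  Job 3: p=15, C=45
Total completion time = 15 + 30 + 45 = 90

90


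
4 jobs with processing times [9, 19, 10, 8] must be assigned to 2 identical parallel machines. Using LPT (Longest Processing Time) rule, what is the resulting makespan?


Sort jobs in decreasing order (LPT): [19, 10, 9, 8]
Assign each job to the least loaded machine:
  Machine 1: jobs [19, 8], load = 27
  Machine 2: jobs [10, 9], load = 19
Makespan = max load = 27

27


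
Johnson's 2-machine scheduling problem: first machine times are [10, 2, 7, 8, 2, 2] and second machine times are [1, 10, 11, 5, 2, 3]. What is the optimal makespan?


Apply Johnson's rule:
  Group 1 (a <= b): [(2, 2, 10), (5, 2, 2), (6, 2, 3), (3, 7, 11)]
  Group 2 (a > b): [(4, 8, 5), (1, 10, 1)]
Optimal job order: [2, 5, 6, 3, 4, 1]
Schedule:
  Job 2: M1 done at 2, M2 done at 12
  Job 5: M1 done at 4, M2 done at 14
  Job 6: M1 done at 6, M2 done at 17
  Job 3: M1 done at 13, M2 done at 28
  Job 4: M1 done at 21, M2 done at 33
  Job 1: M1 done at 31, M2 done at 34
Makespan = 34

34


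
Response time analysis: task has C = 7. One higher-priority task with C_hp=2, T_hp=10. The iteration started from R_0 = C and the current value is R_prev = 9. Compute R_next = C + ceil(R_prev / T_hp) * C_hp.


R_next = C + ceil(R_prev / T_hp) * C_hp
ceil(9 / 10) = ceil(0.9) = 1
Interference = 1 * 2 = 2
R_next = 7 + 2 = 9
R_next = R_prev, so the iteration has converged (response time = 9).

9


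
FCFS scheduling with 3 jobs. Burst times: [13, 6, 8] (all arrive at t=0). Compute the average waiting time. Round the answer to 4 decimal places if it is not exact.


FCFS order (as given): [13, 6, 8]
Waiting times:
  Job 1: wait = 0
  Job 2: wait = 13
  Job 3: wait = 19
Sum of waiting times = 32
Average waiting time = 32/3 = 10.6667

10.6667


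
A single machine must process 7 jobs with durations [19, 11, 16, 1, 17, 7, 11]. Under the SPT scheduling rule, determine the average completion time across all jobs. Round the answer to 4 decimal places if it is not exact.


Sort jobs by processing time (SPT order): [1, 7, 11, 11, 16, 17, 19]
Compute completion times sequentially:
  Job 1: processing = 1, completes at 1
  Job 2: processing = 7, completes at 8
  Job 3: processing = 11, completes at 19
  Job 4: processing = 11, completes at 30
  Job 5: processing = 16, completes at 46
  Job 6: processing = 17, completes at 63
  Job 7: processing = 19, completes at 82
Sum of completion times = 249
Average completion time = 249/7 = 35.5714

35.5714


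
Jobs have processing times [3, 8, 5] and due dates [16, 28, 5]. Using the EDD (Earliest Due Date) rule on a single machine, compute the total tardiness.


Sort by due date (EDD order): [(5, 5), (3, 16), (8, 28)]
Compute completion times and tardiness:
  Job 1: p=5, d=5, C=5, tardiness=max(0,5-5)=0
  Job 2: p=3, d=16, C=8, tardiness=max(0,8-16)=0
  Job 3: p=8, d=28, C=16, tardiness=max(0,16-28)=0
Total tardiness = 0

0


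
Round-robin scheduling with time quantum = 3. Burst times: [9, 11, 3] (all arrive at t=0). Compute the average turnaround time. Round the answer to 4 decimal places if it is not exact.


Time quantum = 3
Execution trace:
  J1 runs 3 units, time = 3
  J2 runs 3 units, time = 6
  J3 runs 3 units, time = 9
  J1 runs 3 units, time = 12
  J2 runs 3 units, time = 15
  J1 runs 3 units, time = 18
  J2 runs 3 units, time = 21
  J2 runs 2 units, time = 23
Finish times: [18, 23, 9]
Average turnaround = 50/3 = 16.6667

16.6667


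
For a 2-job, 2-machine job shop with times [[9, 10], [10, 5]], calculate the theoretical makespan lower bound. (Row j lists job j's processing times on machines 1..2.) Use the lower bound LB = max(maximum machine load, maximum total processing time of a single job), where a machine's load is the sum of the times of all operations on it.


Machine loads:
  Machine 1: 9 + 10 = 19
  Machine 2: 10 + 5 = 15
Max machine load = 19
Job totals:
  Job 1: 19
  Job 2: 15
Max job total = 19
Lower bound = max(19, 19) = 19

19


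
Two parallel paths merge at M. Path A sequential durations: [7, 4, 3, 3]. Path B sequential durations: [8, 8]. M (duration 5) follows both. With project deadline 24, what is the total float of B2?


Forward pass: ES(B2) = sum of predecessors on chain B = 8
EF = ES + duration = 8 + 8 = 16
Backward pass: LF(M) = deadline = 24; LS(M) = 24 - 5 = 19
LF(B2) = LS(M) - sum(successors on chain B) = 19 - 0 = 19
LS = LF - duration = 19 - 8 = 11
Total float = LS - ES = 11 - 8 = 3

3


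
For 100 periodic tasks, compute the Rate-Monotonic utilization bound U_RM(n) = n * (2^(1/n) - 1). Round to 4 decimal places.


Compute 2^(1/100) = 1.0069555501
Subtract 1: 1.0069555501 - 1 = 0.0069555501
Multiply by n: 100 * 0.0069555501 = 0.6955550100
Round to 4 dp: 0.6956

0.6956


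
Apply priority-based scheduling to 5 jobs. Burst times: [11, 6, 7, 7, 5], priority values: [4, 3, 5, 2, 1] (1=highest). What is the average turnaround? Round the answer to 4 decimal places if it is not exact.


Sort by priority (ascending = highest first):
Order: [(1, 5), (2, 7), (3, 6), (4, 11), (5, 7)]
Completion times:
  Priority 1, burst=5, C=5
  Priority 2, burst=7, C=12
  Priority 3, burst=6, C=18
  Priority 4, burst=11, C=29
  Priority 5, burst=7, C=36
Average turnaround = 100/5 = 20.0

20.0


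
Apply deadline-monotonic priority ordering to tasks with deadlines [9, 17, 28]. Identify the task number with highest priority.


Sort tasks by relative deadline (ascending):
  Task 1: deadline = 9
  Task 2: deadline = 17
  Task 3: deadline = 28
Priority order (highest first): [1, 2, 3]
Highest priority task = 1

1


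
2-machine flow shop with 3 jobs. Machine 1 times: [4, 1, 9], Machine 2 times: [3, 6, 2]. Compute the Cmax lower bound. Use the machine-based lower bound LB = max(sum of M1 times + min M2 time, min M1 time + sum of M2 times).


LB1 = sum(M1 times) + min(M2 times) = 14 + 2 = 16
LB2 = min(M1 times) + sum(M2 times) = 1 + 11 = 12
Lower bound = max(LB1, LB2) = max(16, 12) = 16

16


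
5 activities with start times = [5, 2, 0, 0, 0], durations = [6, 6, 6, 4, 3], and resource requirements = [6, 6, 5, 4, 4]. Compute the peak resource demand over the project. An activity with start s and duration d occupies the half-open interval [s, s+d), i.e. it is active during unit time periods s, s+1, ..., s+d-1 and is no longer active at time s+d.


Each activity i is active on [start_i, start_i + duration_i).
Compute total resource usage per time slot:
  t=0: active resources = [5, 4, 4], total = 13
  t=1: active resources = [5, 4, 4], total = 13
  t=2: active resources = [6, 5, 4, 4], total = 19
  t=3: active resources = [6, 5, 4], total = 15
  t=4: active resources = [6, 5], total = 11
  t=5: active resources = [6, 6, 5], total = 17
  t=6: active resources = [6, 6], total = 12
  t=7: active resources = [6, 6], total = 12
  t=8: active resources = [6], total = 6
  t=9: active resources = [6], total = 6
  t=10: active resources = [6], total = 6
Peak resource demand = 19

19


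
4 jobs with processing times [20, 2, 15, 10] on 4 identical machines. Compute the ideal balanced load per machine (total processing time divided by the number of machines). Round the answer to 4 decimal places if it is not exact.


Total processing time = 20 + 2 + 15 + 10 = 47
Number of machines = 4
Ideal balanced load = 47 / 4 = 11.75

11.75


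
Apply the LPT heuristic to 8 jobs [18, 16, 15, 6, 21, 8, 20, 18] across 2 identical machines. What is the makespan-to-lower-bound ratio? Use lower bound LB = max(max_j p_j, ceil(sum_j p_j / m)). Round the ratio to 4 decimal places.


LPT order: [21, 20, 18, 18, 16, 15, 8, 6]
Machine loads after assignment: [62, 60]
LPT makespan = 62
Lower bound = max(max_job, ceil(total/2)) = max(21, 61) = 61
Ratio = 62 / 61 = 1.0164

1.0164


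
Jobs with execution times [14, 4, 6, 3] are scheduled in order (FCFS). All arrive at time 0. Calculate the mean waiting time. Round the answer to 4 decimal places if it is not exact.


FCFS order (as given): [14, 4, 6, 3]
Waiting times:
  Job 1: wait = 0
  Job 2: wait = 14
  Job 3: wait = 18
  Job 4: wait = 24
Sum of waiting times = 56
Average waiting time = 56/4 = 14.0

14.0


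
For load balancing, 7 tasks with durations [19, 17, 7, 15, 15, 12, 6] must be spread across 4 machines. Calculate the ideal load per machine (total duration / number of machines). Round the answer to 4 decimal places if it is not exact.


Total processing time = 19 + 17 + 7 + 15 + 15 + 12 + 6 = 91
Number of machines = 4
Ideal balanced load = 91 / 4 = 22.75

22.75


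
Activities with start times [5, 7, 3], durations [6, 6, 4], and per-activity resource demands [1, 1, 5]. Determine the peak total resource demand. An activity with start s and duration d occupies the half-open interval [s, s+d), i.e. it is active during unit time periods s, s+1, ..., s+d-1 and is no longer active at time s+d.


Each activity i is active on [start_i, start_i + duration_i).
Compute total resource usage per time slot:
  t=0: active resources = [], total = 0
  t=1: active resources = [], total = 0
  t=2: active resources = [], total = 0
  t=3: active resources = [5], total = 5
  t=4: active resources = [5], total = 5
  t=5: active resources = [1, 5], total = 6
  t=6: active resources = [1, 5], total = 6
  t=7: active resources = [1, 1], total = 2
  t=8: active resources = [1, 1], total = 2
  t=9: active resources = [1, 1], total = 2
  t=10: active resources = [1, 1], total = 2
  t=11: active resources = [1], total = 1
  t=12: active resources = [1], total = 1
Peak resource demand = 6

6


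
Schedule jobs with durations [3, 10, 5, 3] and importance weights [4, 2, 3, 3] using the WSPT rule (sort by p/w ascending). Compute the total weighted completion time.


Compute p/w ratios and sort ascending (WSPT): [(3, 4), (3, 3), (5, 3), (10, 2)]
Compute weighted completion times:
  Job (p=3,w=4): C=3, w*C=4*3=12
  Job (p=3,w=3): C=6, w*C=3*6=18
  Job (p=5,w=3): C=11, w*C=3*11=33
  Job (p=10,w=2): C=21, w*C=2*21=42
Total weighted completion time = 105

105


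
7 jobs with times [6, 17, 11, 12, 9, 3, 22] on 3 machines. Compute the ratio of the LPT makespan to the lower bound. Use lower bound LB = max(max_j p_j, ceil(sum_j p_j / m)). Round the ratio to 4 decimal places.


LPT order: [22, 17, 12, 11, 9, 6, 3]
Machine loads after assignment: [28, 26, 26]
LPT makespan = 28
Lower bound = max(max_job, ceil(total/3)) = max(22, 27) = 27
Ratio = 28 / 27 = 1.037

1.037


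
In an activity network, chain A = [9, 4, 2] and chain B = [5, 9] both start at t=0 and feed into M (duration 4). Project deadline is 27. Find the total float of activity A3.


Forward pass: ES(A3) = sum of predecessors on chain A = 13
EF = ES + duration = 13 + 2 = 15
Backward pass: LF(M) = deadline = 27; LS(M) = 27 - 4 = 23
LF(A3) = LS(M) - sum(successors on chain A) = 23 - 0 = 23
LS = LF - duration = 23 - 2 = 21
Total float = LS - ES = 21 - 13 = 8

8


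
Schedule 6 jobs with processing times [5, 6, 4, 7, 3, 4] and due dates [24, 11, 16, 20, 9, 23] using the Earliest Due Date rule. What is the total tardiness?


Sort by due date (EDD order): [(3, 9), (6, 11), (4, 16), (7, 20), (4, 23), (5, 24)]
Compute completion times and tardiness:
  Job 1: p=3, d=9, C=3, tardiness=max(0,3-9)=0
  Job 2: p=6, d=11, C=9, tardiness=max(0,9-11)=0
  Job 3: p=4, d=16, C=13, tardiness=max(0,13-16)=0
  Job 4: p=7, d=20, C=20, tardiness=max(0,20-20)=0
  Job 5: p=4, d=23, C=24, tardiness=max(0,24-23)=1
  Job 6: p=5, d=24, C=29, tardiness=max(0,29-24)=5
Total tardiness = 6

6


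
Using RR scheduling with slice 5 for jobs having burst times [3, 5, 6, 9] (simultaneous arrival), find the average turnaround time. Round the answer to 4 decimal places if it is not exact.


Time quantum = 5
Execution trace:
  J1 runs 3 units, time = 3
  J2 runs 5 units, time = 8
  J3 runs 5 units, time = 13
  J4 runs 5 units, time = 18
  J3 runs 1 units, time = 19
  J4 runs 4 units, time = 23
Finish times: [3, 8, 19, 23]
Average turnaround = 53/4 = 13.25

13.25


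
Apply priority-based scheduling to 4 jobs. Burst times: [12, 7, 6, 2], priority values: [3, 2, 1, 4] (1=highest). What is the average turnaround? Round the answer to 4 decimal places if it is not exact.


Sort by priority (ascending = highest first):
Order: [(1, 6), (2, 7), (3, 12), (4, 2)]
Completion times:
  Priority 1, burst=6, C=6
  Priority 2, burst=7, C=13
  Priority 3, burst=12, C=25
  Priority 4, burst=2, C=27
Average turnaround = 71/4 = 17.75

17.75


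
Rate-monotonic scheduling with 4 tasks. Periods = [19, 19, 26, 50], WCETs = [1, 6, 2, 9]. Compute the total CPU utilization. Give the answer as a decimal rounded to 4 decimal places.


Compute individual utilizations (exact fractions):
  Task 1: C/T = 1/19 (approx. 0.0526)
  Task 2: C/T = 6/19 (approx. 0.3158)
  Task 3: C/T = 2/26 = 1/13 (approx. 0.0769)
  Task 4: C/T = 9/50 (approx. 0.18)
Total utilization U = 1/19 + 6/19 + 1/13 + 9/50 = 7723/12350
Rounded to 4 decimal places: U = 0.6253
RM (Liu & Layland) bound for 4 tasks = 0.756828; compare with U = 7723/12350 (approx. 0.625344)
U <= bound, so schedulable by RM sufficient condition.

0.6253


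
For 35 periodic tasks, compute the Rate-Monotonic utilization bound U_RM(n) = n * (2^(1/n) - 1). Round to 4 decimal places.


Compute 2^(1/35) = 1.0200016094
Subtract 1: 1.0200016094 - 1 = 0.0200016094
Multiply by n: 35 * 0.0200016094 = 0.7000563290
Round to 4 dp: 0.7001

0.7001


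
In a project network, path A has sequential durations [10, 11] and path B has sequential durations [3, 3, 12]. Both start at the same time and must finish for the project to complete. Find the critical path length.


Path A total = 10 + 11 = 21
Path B total = 3 + 3 + 12 = 18
Critical path = longest path = max(21, 18) = 21

21


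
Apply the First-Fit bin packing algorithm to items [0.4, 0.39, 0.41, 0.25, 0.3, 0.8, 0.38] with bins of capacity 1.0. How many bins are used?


Place items sequentially using First-Fit:
  Item 0.4 -> new Bin 1
  Item 0.39 -> Bin 1 (now 0.79)
  Item 0.41 -> new Bin 2
  Item 0.25 -> Bin 2 (now 0.66)
  Item 0.3 -> Bin 2 (now 0.96)
  Item 0.8 -> new Bin 3
  Item 0.38 -> new Bin 4
Total bins used = 4

4


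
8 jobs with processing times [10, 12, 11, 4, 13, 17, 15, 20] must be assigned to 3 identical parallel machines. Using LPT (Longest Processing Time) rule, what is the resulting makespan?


Sort jobs in decreasing order (LPT): [20, 17, 15, 13, 12, 11, 10, 4]
Assign each job to the least loaded machine:
  Machine 1: jobs [20, 11], load = 31
  Machine 2: jobs [17, 12, 4], load = 33
  Machine 3: jobs [15, 13, 10], load = 38
Makespan = max load = 38

38


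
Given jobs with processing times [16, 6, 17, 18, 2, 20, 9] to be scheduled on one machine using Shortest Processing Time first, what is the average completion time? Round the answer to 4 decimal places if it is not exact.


Sort jobs by processing time (SPT order): [2, 6, 9, 16, 17, 18, 20]
Compute completion times sequentially:
  Job 1: processing = 2, completes at 2
  Job 2: processing = 6, completes at 8
  Job 3: processing = 9, completes at 17
  Job 4: processing = 16, completes at 33
  Job 5: processing = 17, completes at 50
  Job 6: processing = 18, completes at 68
  Job 7: processing = 20, completes at 88
Sum of completion times = 266
Average completion time = 266/7 = 38.0

38.0


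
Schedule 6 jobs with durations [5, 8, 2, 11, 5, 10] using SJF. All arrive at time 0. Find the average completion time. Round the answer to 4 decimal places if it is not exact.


SJF order (ascending): [2, 5, 5, 8, 10, 11]
Completion times:
  Job 1: burst=2, C=2
  Job 2: burst=5, C=7
  Job 3: burst=5, C=12
  Job 4: burst=8, C=20
  Job 5: burst=10, C=30
  Job 6: burst=11, C=41
Average completion = 112/6 = 18.6667

18.6667


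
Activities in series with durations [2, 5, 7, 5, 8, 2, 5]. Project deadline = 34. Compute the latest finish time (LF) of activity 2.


LF(activity 2) = deadline - sum of successor durations
Successors: activities 3 through 7 with durations [7, 5, 8, 2, 5]
Sum of successor durations = 27
LF = 34 - 27 = 7

7


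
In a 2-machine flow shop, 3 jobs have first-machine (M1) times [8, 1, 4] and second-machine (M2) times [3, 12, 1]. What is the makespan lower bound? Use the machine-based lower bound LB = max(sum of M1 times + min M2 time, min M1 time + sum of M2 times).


LB1 = sum(M1 times) + min(M2 times) = 13 + 1 = 14
LB2 = min(M1 times) + sum(M2 times) = 1 + 16 = 17
Lower bound = max(LB1, LB2) = max(14, 17) = 17

17


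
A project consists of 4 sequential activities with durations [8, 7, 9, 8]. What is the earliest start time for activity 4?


Activity 4 starts after activities 1 through 3 complete.
Predecessor durations: [8, 7, 9]
ES = 8 + 7 + 9 = 24

24


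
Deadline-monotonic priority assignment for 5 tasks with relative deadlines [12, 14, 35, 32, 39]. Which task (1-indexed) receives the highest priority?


Sort tasks by relative deadline (ascending):
  Task 1: deadline = 12
  Task 2: deadline = 14
  Task 4: deadline = 32
  Task 3: deadline = 35
  Task 5: deadline = 39
Priority order (highest first): [1, 2, 4, 3, 5]
Highest priority task = 1

1


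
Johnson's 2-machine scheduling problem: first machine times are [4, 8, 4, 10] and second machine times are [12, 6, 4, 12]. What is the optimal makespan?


Apply Johnson's rule:
  Group 1 (a <= b): [(1, 4, 12), (3, 4, 4), (4, 10, 12)]
  Group 2 (a > b): [(2, 8, 6)]
Optimal job order: [1, 3, 4, 2]
Schedule:
  Job 1: M1 done at 4, M2 done at 16
  Job 3: M1 done at 8, M2 done at 20
  Job 4: M1 done at 18, M2 done at 32
  Job 2: M1 done at 26, M2 done at 38
Makespan = 38

38


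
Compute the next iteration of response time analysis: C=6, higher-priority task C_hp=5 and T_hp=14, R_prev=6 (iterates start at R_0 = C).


R_next = C + ceil(R_prev / T_hp) * C_hp
ceil(6 / 14) = ceil(0.4286) = 1
Interference = 1 * 5 = 5
R_next = 6 + 5 = 11

11


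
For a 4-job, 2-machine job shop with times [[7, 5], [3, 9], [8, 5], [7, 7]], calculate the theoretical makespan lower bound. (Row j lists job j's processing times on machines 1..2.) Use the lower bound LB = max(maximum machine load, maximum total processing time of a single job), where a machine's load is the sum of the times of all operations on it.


Machine loads:
  Machine 1: 7 + 3 + 8 + 7 = 25
  Machine 2: 5 + 9 + 5 + 7 = 26
Max machine load = 26
Job totals:
  Job 1: 12
  Job 2: 12
  Job 3: 13
  Job 4: 14
Max job total = 14
Lower bound = max(26, 14) = 26

26


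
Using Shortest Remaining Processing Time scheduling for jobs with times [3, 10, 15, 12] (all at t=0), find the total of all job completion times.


Since all jobs arrive at t=0, SRPT equals SPT ordering.
SPT order: [3, 10, 12, 15]
Completion times:
  Job 1: p=3, C=3
  Job 2: p=10, C=13
  Job 3: p=12, C=25
  Job 4: p=15, C=40
Total completion time = 3 + 13 + 25 + 40 = 81

81


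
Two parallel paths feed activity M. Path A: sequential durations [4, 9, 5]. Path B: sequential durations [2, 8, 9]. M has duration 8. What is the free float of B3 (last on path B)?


ES(B3) = sum of predecessors on chain B = 10
EF(B3) = ES + duration = 10 + 9 = 19
Successor of B3 is M. ES(M) = max(sum(A), sum(B)) = max(18, 19) = 19
Free float = ES(successor) - EF(current) = 19 - 19 = 0

0


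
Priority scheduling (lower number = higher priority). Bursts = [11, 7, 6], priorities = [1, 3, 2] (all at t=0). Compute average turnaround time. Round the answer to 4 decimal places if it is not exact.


Sort by priority (ascending = highest first):
Order: [(1, 11), (2, 6), (3, 7)]
Completion times:
  Priority 1, burst=11, C=11
  Priority 2, burst=6, C=17
  Priority 3, burst=7, C=24
Average turnaround = 52/3 = 17.3333

17.3333


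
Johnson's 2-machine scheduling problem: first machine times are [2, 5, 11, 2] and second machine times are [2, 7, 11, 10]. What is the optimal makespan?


Apply Johnson's rule:
  Group 1 (a <= b): [(1, 2, 2), (4, 2, 10), (2, 5, 7), (3, 11, 11)]
  Group 2 (a > b): []
Optimal job order: [1, 4, 2, 3]
Schedule:
  Job 1: M1 done at 2, M2 done at 4
  Job 4: M1 done at 4, M2 done at 14
  Job 2: M1 done at 9, M2 done at 21
  Job 3: M1 done at 20, M2 done at 32
Makespan = 32

32


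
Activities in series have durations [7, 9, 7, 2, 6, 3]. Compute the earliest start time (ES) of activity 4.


Activity 4 starts after activities 1 through 3 complete.
Predecessor durations: [7, 9, 7]
ES = 7 + 9 + 7 = 23

23


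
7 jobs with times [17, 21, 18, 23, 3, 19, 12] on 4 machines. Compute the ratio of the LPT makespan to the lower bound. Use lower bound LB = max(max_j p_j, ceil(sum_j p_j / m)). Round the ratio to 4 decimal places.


LPT order: [23, 21, 19, 18, 17, 12, 3]
Machine loads after assignment: [23, 24, 31, 35]
LPT makespan = 35
Lower bound = max(max_job, ceil(total/4)) = max(23, 29) = 29
Ratio = 35 / 29 = 1.2069

1.2069


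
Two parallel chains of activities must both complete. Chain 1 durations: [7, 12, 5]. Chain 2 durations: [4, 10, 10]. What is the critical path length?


Path A total = 7 + 12 + 5 = 24
Path B total = 4 + 10 + 10 = 24
Critical path = longest path = max(24, 24) = 24

24


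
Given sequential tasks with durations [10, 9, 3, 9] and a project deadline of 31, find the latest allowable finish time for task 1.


LF(activity 1) = deadline - sum of successor durations
Successors: activities 2 through 4 with durations [9, 3, 9]
Sum of successor durations = 21
LF = 31 - 21 = 10

10


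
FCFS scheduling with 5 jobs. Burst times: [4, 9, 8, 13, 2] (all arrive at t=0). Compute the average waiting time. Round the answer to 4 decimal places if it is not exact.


FCFS order (as given): [4, 9, 8, 13, 2]
Waiting times:
  Job 1: wait = 0
  Job 2: wait = 4
  Job 3: wait = 13
  Job 4: wait = 21
  Job 5: wait = 34
Sum of waiting times = 72
Average waiting time = 72/5 = 14.4

14.4


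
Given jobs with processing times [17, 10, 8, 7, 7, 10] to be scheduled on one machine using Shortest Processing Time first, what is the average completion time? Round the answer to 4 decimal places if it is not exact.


Sort jobs by processing time (SPT order): [7, 7, 8, 10, 10, 17]
Compute completion times sequentially:
  Job 1: processing = 7, completes at 7
  Job 2: processing = 7, completes at 14
  Job 3: processing = 8, completes at 22
  Job 4: processing = 10, completes at 32
  Job 5: processing = 10, completes at 42
  Job 6: processing = 17, completes at 59
Sum of completion times = 176
Average completion time = 176/6 = 29.3333

29.3333


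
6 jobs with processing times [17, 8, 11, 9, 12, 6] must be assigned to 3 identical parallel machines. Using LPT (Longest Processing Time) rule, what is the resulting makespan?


Sort jobs in decreasing order (LPT): [17, 12, 11, 9, 8, 6]
Assign each job to the least loaded machine:
  Machine 1: jobs [17, 6], load = 23
  Machine 2: jobs [12, 8], load = 20
  Machine 3: jobs [11, 9], load = 20
Makespan = max load = 23

23


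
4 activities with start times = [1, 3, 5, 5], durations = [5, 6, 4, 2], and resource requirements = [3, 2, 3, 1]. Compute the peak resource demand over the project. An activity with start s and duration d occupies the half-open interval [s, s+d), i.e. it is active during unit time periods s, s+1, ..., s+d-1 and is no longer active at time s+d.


Each activity i is active on [start_i, start_i + duration_i).
Compute total resource usage per time slot:
  t=0: active resources = [], total = 0
  t=1: active resources = [3], total = 3
  t=2: active resources = [3], total = 3
  t=3: active resources = [3, 2], total = 5
  t=4: active resources = [3, 2], total = 5
  t=5: active resources = [3, 2, 3, 1], total = 9
  t=6: active resources = [2, 3, 1], total = 6
  t=7: active resources = [2, 3], total = 5
  t=8: active resources = [2, 3], total = 5
Peak resource demand = 9

9


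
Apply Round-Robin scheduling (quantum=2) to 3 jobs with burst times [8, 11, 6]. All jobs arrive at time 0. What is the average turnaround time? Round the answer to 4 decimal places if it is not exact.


Time quantum = 2
Execution trace:
  J1 runs 2 units, time = 2
  J2 runs 2 units, time = 4
  J3 runs 2 units, time = 6
  J1 runs 2 units, time = 8
  J2 runs 2 units, time = 10
  J3 runs 2 units, time = 12
  J1 runs 2 units, time = 14
  J2 runs 2 units, time = 16
  J3 runs 2 units, time = 18
  J1 runs 2 units, time = 20
  J2 runs 2 units, time = 22
  J2 runs 2 units, time = 24
  J2 runs 1 units, time = 25
Finish times: [20, 25, 18]
Average turnaround = 63/3 = 21.0

21.0


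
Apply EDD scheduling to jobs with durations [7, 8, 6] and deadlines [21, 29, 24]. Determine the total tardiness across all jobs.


Sort by due date (EDD order): [(7, 21), (6, 24), (8, 29)]
Compute completion times and tardiness:
  Job 1: p=7, d=21, C=7, tardiness=max(0,7-21)=0
  Job 2: p=6, d=24, C=13, tardiness=max(0,13-24)=0
  Job 3: p=8, d=29, C=21, tardiness=max(0,21-29)=0
Total tardiness = 0

0


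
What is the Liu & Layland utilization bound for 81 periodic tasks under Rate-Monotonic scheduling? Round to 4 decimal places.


Compute 2^(1/81) = 1.0085940916
Subtract 1: 1.0085940916 - 1 = 0.0085940916
Multiply by n: 81 * 0.0085940916 = 0.6961214196
Round to 4 dp: 0.6961

0.6961


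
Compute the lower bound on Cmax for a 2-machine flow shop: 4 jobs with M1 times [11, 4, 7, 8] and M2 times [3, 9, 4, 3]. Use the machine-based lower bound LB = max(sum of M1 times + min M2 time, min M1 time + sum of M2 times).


LB1 = sum(M1 times) + min(M2 times) = 30 + 3 = 33
LB2 = min(M1 times) + sum(M2 times) = 4 + 19 = 23
Lower bound = max(LB1, LB2) = max(33, 23) = 33

33
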